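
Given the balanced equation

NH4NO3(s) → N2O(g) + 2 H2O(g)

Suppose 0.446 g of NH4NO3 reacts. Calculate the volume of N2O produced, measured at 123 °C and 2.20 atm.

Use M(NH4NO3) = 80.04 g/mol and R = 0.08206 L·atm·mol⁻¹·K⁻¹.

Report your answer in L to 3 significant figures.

0.0823 L

n(NH4NO3) = 0.4460 / 80.04 = 0.005572 mol
n(N2O) = (1/1) × 0.005572 = 0.005572 mol
V = nRT/P = 0.005572 × 0.08206 × 396.15 / 2.20 = 0.08233 L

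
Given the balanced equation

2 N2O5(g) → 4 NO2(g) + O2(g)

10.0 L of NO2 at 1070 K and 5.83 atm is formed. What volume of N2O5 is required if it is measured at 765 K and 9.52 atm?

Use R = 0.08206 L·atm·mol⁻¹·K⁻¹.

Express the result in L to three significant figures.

2.19 L

n(NO2) = PV/RT = (5.83 × 10.0) / (0.08206 × 1070) = 0.6640 mol
n(N2O5) = (2/4) × 0.6640 = 0.3320 mol
V = nRT/P = 0.3320 × 0.08206 × 765 / 9.52 = 2.189 L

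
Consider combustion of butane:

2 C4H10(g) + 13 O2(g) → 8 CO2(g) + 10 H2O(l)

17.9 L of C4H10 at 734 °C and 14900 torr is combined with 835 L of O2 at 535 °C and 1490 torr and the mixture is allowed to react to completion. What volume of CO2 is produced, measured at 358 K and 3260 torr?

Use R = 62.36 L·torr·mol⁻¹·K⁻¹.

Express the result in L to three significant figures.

n(C4H10) = PV/RT = (14900 × 17.9) / (62.36 × 1007.15) = 4.247 mol
n(O2) = PV/RT = (1490 × 835) / (62.36 × 808.15) = 24.69 mol
For 4.247 mol C4H10, stoichiometry requires (13/2) × 4.247 = 27.61 mol O2; 24.69 mol is available, so O2 is limiting.
n(CO2) = (8/13) × 24.69 = 15.19 mol
V(CO2) = nRT/P = 15.19 × 62.36 × 358 / 3260 = 104.0 L

104 L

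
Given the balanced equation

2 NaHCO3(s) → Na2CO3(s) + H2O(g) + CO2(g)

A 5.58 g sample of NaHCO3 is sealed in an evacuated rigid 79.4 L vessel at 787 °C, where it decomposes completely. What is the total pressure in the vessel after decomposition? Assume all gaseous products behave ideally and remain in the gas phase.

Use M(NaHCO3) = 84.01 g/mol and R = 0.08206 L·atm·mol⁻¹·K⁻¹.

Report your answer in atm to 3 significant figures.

n(NaHCO3) = 5.58 / 84.01 = 0.06642 mol
n(gas produced) = (2/2) × 0.06642 = 0.06642 mol
P = nRT/V = 0.06642 × 0.08206 × 1060.15 / 79.4 = 0.07277 atm

0.0728 atm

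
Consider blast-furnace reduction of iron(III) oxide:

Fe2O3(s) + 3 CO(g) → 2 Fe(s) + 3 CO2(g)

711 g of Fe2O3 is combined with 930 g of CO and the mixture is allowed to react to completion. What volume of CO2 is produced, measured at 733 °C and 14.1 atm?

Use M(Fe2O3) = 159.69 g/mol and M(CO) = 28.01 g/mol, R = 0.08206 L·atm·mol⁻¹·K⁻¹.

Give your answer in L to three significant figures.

78.2 L

n(Fe2O3) = 711 / 159.69 = 4.452 mol
n(CO) = 930 / 28.01 = 33.20 mol
For 4.452 mol Fe2O3, stoichiometry requires (3/1) × 4.452 = 13.36 mol CO; 33.20 mol is available, so Fe2O3 is limiting.
n(CO2) = (3/1) × 4.452 = 13.36 mol
V(CO2) = nRT/P = 13.36 × 0.08206 × 1006.15 / 14.1 = 78.23 L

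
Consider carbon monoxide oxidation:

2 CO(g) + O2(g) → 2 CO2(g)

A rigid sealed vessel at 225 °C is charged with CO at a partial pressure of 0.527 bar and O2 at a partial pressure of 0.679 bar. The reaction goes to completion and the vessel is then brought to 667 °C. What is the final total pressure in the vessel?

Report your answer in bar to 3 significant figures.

1.78 bar

Because the vessel is rigid and T is held at 225 °C, work the stoichiometry in partial pressures (P_i = n_iRT/V).
P(O2) required for 0.527 bar of CO = (1/2) × 0.527 = 0.2635 bar; available 0.679 bar, so CO is limiting.
P(O2) remaining = 0.679 − (1/2) × 0.527 = 0.4155 bar
P(gaseous products) = (2)/2 × 0.527 = 0.5270 bar
P_total at 225 °C = 0.4155 + 0.5270 = 0.9425 bar
Scaling to 667 °C: P = 0.9425 × 940.15/498.15 = 1.779 bar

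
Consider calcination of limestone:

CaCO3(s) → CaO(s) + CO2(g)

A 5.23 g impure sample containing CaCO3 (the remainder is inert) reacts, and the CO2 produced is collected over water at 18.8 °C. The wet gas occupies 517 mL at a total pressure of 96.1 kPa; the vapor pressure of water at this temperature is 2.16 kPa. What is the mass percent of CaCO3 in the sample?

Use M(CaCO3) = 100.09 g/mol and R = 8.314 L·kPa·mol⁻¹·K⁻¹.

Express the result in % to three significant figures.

P(CO2) = 96.1 − 2.16 = 93.94 kPa
n(CO2) = PV/RT = (93.94 × 0.5170) / (8.314 × 291.95) = 0.02001 mol
n(CaCO3) = (1/1) × 0.02001 = 0.02001 mol
m(CaCO3) = 0.02001 × 100.09 = 2.003 g
%CaCO3 = 2.003 / 5.23 × 100 = 38.30%

38.3 %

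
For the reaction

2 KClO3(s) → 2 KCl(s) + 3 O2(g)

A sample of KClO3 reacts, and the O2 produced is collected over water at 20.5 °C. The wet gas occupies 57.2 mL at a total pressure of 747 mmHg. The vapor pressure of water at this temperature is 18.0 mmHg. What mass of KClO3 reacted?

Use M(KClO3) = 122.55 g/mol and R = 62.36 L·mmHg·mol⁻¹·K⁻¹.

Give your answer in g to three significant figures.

0.186 g

P(O2) = 747 − 18.0 = 729.0 mmHg
n(O2) = PV/RT = (729.0 × 0.05720) / (62.36 × 293.65) = 0.002277 mol
n(KClO3) = (2/3) × 0.002277 = 0.001518 mol
m(KClO3) = 0.001518 × 122.55 = 0.1860 g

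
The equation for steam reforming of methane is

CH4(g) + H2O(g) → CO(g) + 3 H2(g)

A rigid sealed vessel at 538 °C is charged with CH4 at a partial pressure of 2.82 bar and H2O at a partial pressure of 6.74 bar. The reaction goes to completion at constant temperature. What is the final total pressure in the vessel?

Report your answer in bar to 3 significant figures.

At constant V, partial pressures at 538 °C are proportional to moles, so apply stoichiometry directly to pressures.
P(H2O) required for 2.82 bar of CH4 = (1/1) × 2.82 = 2.820 bar; available 6.74 bar, so CH4 is limiting.
P(H2O) remaining = 6.74 − (1/1) × 2.82 = 3.920 bar
P(gaseous products) = (1+3)/1 × 2.82 = 11.28 bar
P_total at 538 °C = 3.920 + 11.28 = 15.20 bar

15.2 bar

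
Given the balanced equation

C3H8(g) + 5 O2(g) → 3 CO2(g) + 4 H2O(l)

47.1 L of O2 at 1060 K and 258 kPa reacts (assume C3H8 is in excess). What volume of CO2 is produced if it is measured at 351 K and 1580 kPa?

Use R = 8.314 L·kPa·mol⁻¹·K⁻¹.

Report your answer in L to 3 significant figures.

1.53 L

n(O2) = PV/RT = (258 × 47.1) / (8.314 × 1060) = 1.379 mol
n(CO2) = (3/5) × 1.379 = 0.8274 mol
V = nRT/P = 0.8274 × 8.314 × 351 / 1580 = 1.528 L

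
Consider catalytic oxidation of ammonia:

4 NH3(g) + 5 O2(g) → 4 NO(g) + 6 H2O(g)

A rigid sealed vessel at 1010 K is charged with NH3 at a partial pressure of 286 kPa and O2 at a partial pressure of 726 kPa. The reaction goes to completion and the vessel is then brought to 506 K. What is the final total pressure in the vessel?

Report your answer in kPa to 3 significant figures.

543 kPa

With V and T fixed, P_i ∝ n_i, so the mole ratios apply directly to partial pressures at 1010 K.
P(O2) required for 286 kPa of NH3 = (5/4) × 286 = 357.5 kPa; available 726 kPa, so NH3 is limiting.
P(O2) remaining = 726 − (5/4) × 286 = 368.5 kPa
P(gaseous products) = (4+6)/4 × 286 = 715.0 kPa
P_total at 1010 K = 368.5 + 715.0 = 1084 kPa
Scaling to 506 K: P = 1084 × 506/1010 = 543.1 kPa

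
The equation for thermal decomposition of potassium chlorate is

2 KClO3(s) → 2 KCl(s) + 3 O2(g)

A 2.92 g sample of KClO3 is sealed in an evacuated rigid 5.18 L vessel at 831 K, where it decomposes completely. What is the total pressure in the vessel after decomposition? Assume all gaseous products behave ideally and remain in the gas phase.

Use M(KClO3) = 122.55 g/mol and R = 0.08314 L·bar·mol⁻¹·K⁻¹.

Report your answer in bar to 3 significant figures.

0.477 bar

n(KClO3) = 2.92 / 122.55 = 0.02383 mol
n(gas produced) = (3/2) × 0.02383 = 0.03574 mol
P = nRT/V = 0.03574 × 0.08314 × 831 / 5.18 = 0.4767 bar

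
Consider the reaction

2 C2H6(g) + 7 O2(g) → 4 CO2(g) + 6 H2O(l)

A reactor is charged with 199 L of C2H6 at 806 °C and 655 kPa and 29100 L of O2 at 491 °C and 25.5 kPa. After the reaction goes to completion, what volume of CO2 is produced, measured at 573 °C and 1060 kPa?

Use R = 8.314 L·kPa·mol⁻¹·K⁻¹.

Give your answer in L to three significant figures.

n(C2H6) = PV/RT = (655 × 199) / (8.314 × 1079.15) = 14.53 mol
n(O2) = PV/RT = (25.5 × 29100) / (8.314 × 764.15) = 116.8 mol
For 14.53 mol C2H6, stoichiometry requires (7/2) × 14.53 = 50.85 mol O2; 116.8 mol is available, so C2H6 is limiting.
n(CO2) = (4/2) × 14.53 = 29.06 mol
V(CO2) = nRT/P = 29.06 × 8.314 × 846.15 / 1060 = 192.9 L

193 L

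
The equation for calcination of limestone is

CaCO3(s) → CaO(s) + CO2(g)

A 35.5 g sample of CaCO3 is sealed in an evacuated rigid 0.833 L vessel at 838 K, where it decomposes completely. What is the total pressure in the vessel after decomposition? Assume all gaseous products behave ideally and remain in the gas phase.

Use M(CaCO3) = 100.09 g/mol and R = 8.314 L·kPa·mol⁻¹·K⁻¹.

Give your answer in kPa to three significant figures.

2970 kPa

n(CaCO3) = 35.5 / 100.09 = 0.3547 mol
n(gas produced) = (1/1) × 0.3547 = 0.3547 mol
P = nRT/V = 0.3547 × 8.314 × 838 / 0.833 = 2967 kPa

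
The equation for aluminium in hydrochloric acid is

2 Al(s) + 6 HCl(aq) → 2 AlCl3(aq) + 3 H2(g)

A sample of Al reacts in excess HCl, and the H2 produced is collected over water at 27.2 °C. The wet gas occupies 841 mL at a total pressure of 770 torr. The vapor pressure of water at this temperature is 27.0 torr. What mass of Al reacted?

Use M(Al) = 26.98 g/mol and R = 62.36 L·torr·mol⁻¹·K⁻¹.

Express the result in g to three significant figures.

P(H2) = 770 − 27.0 = 743.0 torr
n(H2) = PV/RT = (743.0 × 0.8410) / (62.36 × 300.35) = 0.03336 mol
n(Al) = (2/3) × 0.03336 = 0.02224 mol
m(Al) = 0.02224 × 26.98 = 0.6000 g

0.600 g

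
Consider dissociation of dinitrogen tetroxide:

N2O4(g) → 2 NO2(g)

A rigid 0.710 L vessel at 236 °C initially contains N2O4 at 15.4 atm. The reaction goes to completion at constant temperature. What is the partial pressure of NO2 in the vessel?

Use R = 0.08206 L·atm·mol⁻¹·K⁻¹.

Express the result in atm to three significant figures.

30.8 atm

n(N2O4)₀ = PV/RT = (15.4 × 0.710) / (0.08206 × 509.15) = 0.2617 mol
n(NO2) = (2/1) × 0.2617 = 0.5234 mol
P(NO2) = nRT/V = 0.5234 × 0.08206 × 509.15 / 0.710 = 30.80 atm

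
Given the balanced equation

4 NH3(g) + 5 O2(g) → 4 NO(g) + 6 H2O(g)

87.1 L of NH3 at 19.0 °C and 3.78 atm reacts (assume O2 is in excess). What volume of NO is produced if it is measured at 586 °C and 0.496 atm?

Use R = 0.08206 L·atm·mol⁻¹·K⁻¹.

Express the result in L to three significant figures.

1950 L

n(NH3) = PV/RT = (3.78 × 87.1) / (0.08206 × 292.15) = 13.73 mol
n(NO) = (4/4) × 13.73 = 13.73 mol
V = nRT/P = 13.73 × 0.08206 × 859.15 / 0.496 = 1952 L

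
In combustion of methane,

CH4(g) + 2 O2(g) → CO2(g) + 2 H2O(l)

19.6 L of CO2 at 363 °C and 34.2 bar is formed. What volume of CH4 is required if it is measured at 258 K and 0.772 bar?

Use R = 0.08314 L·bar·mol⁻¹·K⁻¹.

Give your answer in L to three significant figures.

352 L

n(CO2) = PV/RT = (34.2 × 19.6) / (0.08314 × 636.15) = 12.67 mol
n(CH4) = (1/1) × 12.67 = 12.67 mol
V = nRT/P = 12.67 × 0.08314 × 258 / 0.772 = 352.0 L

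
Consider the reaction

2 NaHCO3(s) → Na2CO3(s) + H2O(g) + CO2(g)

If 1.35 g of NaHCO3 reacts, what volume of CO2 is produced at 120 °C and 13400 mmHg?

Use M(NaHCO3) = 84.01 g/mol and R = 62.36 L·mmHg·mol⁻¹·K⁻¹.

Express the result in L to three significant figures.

0.0147 L

n(NaHCO3) = 1.350 / 84.01 = 0.01607 mol
n(CO2) = (1/2) × 0.01607 = 0.008035 mol
V = nRT/P = 0.008035 × 62.36 × 393.15 / 13400 = 0.01470 L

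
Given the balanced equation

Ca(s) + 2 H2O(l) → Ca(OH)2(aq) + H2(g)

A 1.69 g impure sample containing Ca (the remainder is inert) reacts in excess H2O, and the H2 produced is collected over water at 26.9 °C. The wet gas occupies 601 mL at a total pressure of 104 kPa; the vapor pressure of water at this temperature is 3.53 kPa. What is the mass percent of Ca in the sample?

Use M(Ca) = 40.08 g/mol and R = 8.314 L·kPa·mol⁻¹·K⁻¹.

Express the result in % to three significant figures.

57.4 %

P(H2) = 104 − 3.53 = 100.5 kPa
n(H2) = PV/RT = (100.5 × 0.6010) / (8.314 × 300.05) = 0.02421 mol
n(Ca) = (1/1) × 0.02421 = 0.02421 mol
m(Ca) = 0.02421 × 40.08 = 0.9703 g
%Ca = 0.9703 / 1.69 × 100 = 57.41%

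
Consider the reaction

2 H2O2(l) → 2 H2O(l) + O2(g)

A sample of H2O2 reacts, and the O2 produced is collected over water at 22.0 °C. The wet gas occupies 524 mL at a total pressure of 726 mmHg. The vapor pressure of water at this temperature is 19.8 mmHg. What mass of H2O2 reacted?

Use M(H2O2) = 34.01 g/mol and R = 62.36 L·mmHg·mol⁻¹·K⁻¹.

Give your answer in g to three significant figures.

1.37 g

P(O2) = 726 − 19.8 = 706.2 mmHg
n(O2) = PV/RT = (706.2 × 0.5240) / (62.36 × 295.15) = 0.02011 mol
n(H2O2) = (2/1) × 0.02011 = 0.04022 mol
m(H2O2) = 0.04022 × 34.01 = 1.368 g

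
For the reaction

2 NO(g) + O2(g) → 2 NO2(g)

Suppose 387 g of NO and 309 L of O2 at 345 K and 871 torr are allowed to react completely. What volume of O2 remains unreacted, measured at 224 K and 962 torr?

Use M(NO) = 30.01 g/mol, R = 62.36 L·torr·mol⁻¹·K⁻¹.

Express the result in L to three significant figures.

n(NO) = 387 / 30.01 = 12.90 mol
n(O2) = PV/RT = (871 × 309) / (62.36 × 345) = 12.51 mol
For 12.90 mol NO, stoichiometry requires (1/2) × 12.90 = 6.450 mol O2; 12.51 mol is available, so NO is limiting.
n(O2) consumed = (1/2) × 12.90 = 6.450 mol; remaining = 12.51 − 6.450 = 6.060 mol
V(O2) = nRT/P = 6.060 × 62.36 × 224 / 962 = 87.99 L

88.0 L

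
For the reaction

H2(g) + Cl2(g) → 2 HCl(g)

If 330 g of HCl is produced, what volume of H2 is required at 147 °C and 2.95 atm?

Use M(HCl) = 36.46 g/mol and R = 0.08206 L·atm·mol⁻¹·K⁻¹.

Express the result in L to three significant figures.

52.9 L

n(HCl) = 330.0 / 36.46 = 9.051 mol
n(H2) = (1/2) × 9.051 = 4.526 mol
V = nRT/P = 4.526 × 0.08206 × 420.15 / 2.95 = 52.90 L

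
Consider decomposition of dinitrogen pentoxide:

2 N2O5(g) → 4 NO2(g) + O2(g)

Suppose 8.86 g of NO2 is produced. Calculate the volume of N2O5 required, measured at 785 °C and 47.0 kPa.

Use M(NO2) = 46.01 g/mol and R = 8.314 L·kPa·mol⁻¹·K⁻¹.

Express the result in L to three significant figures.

18.0 L

n(NO2) = 8.860 / 46.01 = 0.1926 mol
n(N2O5) = (2/4) × 0.1926 = 0.09630 mol
V = nRT/P = 0.09630 × 8.314 × 1058.15 / 47.0 = 18.03 L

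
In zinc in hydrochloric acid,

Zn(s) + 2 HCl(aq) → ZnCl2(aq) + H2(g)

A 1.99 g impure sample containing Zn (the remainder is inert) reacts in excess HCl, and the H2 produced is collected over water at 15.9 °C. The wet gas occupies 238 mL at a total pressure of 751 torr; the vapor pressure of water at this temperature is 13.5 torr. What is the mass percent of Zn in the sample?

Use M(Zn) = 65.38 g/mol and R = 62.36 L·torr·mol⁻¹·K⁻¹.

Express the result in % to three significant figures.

P(H2) = 751 − 13.5 = 737.5 torr
n(H2) = PV/RT = (737.5 × 0.2380) / (62.36 × 289.05) = 0.009738 mol
n(Zn) = (1/1) × 0.009738 = 0.009738 mol
m(Zn) = 0.009738 × 65.38 = 0.6367 g
%Zn = 0.6367 / 1.99 × 100 = 31.99%

32.0 %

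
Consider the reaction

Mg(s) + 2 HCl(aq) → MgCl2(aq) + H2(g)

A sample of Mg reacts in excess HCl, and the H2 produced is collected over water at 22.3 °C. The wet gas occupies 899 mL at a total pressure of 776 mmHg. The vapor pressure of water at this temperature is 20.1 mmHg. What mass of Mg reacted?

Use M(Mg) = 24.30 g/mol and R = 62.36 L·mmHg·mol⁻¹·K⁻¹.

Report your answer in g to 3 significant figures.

0.896 g

P(H2) = 776 − 20.1 = 755.9 mmHg
n(H2) = PV/RT = (755.9 × 0.8990) / (62.36 × 295.45) = 0.03688 mol
n(Mg) = (1/1) × 0.03688 = 0.03688 mol
m(Mg) = 0.03688 × 24.30 = 0.8962 g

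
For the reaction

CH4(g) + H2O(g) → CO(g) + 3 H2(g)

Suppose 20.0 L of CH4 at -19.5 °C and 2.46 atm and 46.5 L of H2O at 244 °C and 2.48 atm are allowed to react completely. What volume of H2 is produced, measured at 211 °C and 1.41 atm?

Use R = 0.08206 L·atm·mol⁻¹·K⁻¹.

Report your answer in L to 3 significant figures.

200 L

n(CH4) = PV/RT = (2.46 × 20.0) / (0.08206 × 253.65) = 2.364 mol
n(H2O) = PV/RT = (2.48 × 46.5) / (0.08206 × 517.15) = 2.717 mol
For 2.364 mol CH4, stoichiometry requires (1/1) × 2.364 = 2.364 mol H2O; 2.717 mol is available, so CH4 is limiting.
n(H2) = (3/1) × 2.364 = 7.092 mol
V(H2) = nRT/P = 7.092 × 0.08206 × 484.15 / 1.41 = 199.8 L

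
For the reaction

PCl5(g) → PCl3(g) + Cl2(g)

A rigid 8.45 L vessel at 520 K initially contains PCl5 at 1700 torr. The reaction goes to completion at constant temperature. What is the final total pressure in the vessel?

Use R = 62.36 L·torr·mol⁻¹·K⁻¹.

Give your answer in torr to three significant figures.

At constant T and V, P ∝ n(gas): 1 mol gas → 2 mol gas.
P_final = (2/1) × 1700 = 3400 torr

3400 torr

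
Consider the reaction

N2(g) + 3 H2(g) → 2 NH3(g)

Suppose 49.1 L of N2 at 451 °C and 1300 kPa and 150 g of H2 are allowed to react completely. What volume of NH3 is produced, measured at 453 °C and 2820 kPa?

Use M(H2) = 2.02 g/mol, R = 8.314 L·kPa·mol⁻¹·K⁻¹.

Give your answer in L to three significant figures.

45.4 L

n(N2) = PV/RT = (1300 × 49.1) / (8.314 × 724.15) = 10.60 mol
n(H2) = 150 / 2.02 = 74.26 mol
For 10.60 mol N2, stoichiometry requires (3/1) × 10.60 = 31.80 mol H2; 74.26 mol is available, so N2 is limiting.
n(NH3) = (2/1) × 10.60 = 21.20 mol
V(NH3) = nRT/P = 21.20 × 8.314 × 726.15 / 2820 = 45.39 L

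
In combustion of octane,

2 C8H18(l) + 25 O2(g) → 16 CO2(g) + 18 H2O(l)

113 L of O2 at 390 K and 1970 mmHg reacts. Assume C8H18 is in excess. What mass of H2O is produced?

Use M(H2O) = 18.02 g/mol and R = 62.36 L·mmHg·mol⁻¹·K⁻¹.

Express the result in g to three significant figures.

119 g

n(O2) = PV/RT = (1970 × 113) / (62.36 × 390) = 9.153 mol
n(H2O) = (18/25) × 9.153 = 6.590 mol
m(H2O) = 6.590 × 18.02 = 118.8 g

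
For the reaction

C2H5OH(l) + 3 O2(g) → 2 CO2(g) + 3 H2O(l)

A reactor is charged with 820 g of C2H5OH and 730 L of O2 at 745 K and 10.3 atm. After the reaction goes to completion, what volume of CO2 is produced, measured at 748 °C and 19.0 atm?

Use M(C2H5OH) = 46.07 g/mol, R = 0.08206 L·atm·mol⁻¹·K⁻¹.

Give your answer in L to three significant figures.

n(C2H5OH) = 820 / 46.07 = 17.80 mol
n(O2) = PV/RT = (10.3 × 730) / (0.08206 × 745) = 123.0 mol
For 17.80 mol C2H5OH, stoichiometry requires (3/1) × 17.80 = 53.40 mol O2; 123.0 mol is available, so C2H5OH is limiting.
n(CO2) = (2/1) × 17.80 = 35.60 mol
V(CO2) = nRT/P = 35.60 × 0.08206 × 1021.15 / 19.0 = 157.0 L

157 L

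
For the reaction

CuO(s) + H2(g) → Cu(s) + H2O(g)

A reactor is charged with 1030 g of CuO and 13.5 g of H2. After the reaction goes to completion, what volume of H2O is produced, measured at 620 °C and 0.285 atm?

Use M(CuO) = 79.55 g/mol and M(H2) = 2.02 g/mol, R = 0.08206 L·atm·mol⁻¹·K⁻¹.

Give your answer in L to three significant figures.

n(CuO) = 1030 / 79.55 = 12.95 mol
n(H2) = 13.5 / 2.02 = 6.683 mol
For 12.95 mol CuO, stoichiometry requires (1/1) × 12.95 = 12.95 mol H2; 6.683 mol is available, so H2 is limiting.
n(H2O) = (1/1) × 6.683 = 6.683 mol
V(H2O) = nRT/P = 6.683 × 0.08206 × 893.15 / 0.285 = 1719 L

1720 L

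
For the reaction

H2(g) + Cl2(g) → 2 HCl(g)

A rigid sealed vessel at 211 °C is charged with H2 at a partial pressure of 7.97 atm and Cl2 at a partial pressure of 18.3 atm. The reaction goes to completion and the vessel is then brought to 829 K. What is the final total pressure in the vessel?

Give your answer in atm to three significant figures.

Because the vessel is rigid and T is held at 211 °C, work the stoichiometry in partial pressures (P_i = n_iRT/V).
P(Cl2) required for 7.97 atm of H2 = (1/1) × 7.97 = 7.970 atm; available 18.3 atm, so H2 is limiting.
P(Cl2) remaining = 18.3 − (1/1) × 7.97 = 10.33 atm
P(gaseous products) = (2)/1 × 7.97 = 15.94 atm
P_total at 211 °C = 10.33 + 15.94 = 26.27 atm
Scaling to 829 K: P = 26.27 × 829/484.15 = 44.98 atm

45.0 atm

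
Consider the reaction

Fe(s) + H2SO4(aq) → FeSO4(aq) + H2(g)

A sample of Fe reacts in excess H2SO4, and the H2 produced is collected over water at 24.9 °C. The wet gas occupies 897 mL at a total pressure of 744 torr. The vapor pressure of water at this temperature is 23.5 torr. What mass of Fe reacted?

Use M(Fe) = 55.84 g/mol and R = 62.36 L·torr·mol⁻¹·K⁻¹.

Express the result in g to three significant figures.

P(H2) = 744 − 23.5 = 720.5 torr
n(H2) = PV/RT = (720.5 × 0.8970) / (62.36 × 298.05) = 0.03477 mol
n(Fe) = (1/1) × 0.03477 = 0.03477 mol
m(Fe) = 0.03477 × 55.84 = 1.942 g

1.94 g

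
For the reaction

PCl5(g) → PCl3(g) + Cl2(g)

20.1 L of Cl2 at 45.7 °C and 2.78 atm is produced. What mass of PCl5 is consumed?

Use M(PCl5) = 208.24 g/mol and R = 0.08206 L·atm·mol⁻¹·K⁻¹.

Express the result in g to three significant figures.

445 g

n(Cl2) = PV/RT = (2.78 × 20.1) / (0.08206 × 318.85) = 2.136 mol
n(PCl5) = (1/1) × 2.136 = 2.136 mol
m(PCl5) = 2.136 × 208.24 = 444.8 g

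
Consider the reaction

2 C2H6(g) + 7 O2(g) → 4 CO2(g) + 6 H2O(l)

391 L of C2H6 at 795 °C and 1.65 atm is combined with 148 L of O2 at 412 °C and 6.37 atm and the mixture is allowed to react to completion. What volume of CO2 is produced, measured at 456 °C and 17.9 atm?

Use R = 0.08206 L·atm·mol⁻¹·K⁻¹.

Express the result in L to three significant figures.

32.0 L

n(C2H6) = PV/RT = (1.65 × 391) / (0.08206 × 1068.15) = 7.360 mol
n(O2) = PV/RT = (6.37 × 148) / (0.08206 × 685.15) = 16.77 mol
For 7.360 mol C2H6, stoichiometry requires (7/2) × 7.360 = 25.76 mol O2; 16.77 mol is available, so O2 is limiting.
n(CO2) = (4/7) × 16.77 = 9.583 mol
V(CO2) = nRT/P = 9.583 × 0.08206 × 729.15 / 17.9 = 32.03 L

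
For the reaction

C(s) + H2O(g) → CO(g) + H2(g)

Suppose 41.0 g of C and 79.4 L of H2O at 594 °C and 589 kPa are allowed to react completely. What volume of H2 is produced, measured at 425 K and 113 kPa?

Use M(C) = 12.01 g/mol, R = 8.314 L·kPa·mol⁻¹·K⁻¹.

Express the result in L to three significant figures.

107 L

n(C) = 41.0 / 12.01 = 3.414 mol
n(H2O) = PV/RT = (589 × 79.4) / (8.314 × 867.15) = 6.487 mol
For 3.414 mol C, stoichiometry requires (1/1) × 3.414 = 3.414 mol H2O; 6.487 mol is available, so C is limiting.
n(H2) = (1/1) × 3.414 = 3.414 mol
V(H2) = nRT/P = 3.414 × 8.314 × 425 / 113 = 106.8 L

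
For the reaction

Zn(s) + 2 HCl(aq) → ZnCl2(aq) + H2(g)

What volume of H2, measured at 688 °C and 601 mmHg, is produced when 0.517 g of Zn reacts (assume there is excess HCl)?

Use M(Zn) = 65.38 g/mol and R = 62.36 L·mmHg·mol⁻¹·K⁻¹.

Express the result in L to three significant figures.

0.789 L

n(Zn) = 0.5170 / 65.38 = 0.007908 mol
n(H2) = (1/1) × 0.007908 = 0.007908 mol
V = nRT/P = 0.007908 × 62.36 × 961.15 / 601 = 0.7887 L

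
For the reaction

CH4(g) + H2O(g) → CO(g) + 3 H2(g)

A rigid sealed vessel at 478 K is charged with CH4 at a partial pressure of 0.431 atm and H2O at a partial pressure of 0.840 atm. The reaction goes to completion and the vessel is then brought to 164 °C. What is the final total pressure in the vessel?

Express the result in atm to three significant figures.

1.95 atm

With V and T fixed, P_i ∝ n_i, so the mole ratios apply directly to partial pressures at 478 K.
P(H2O) required for 0.431 atm of CH4 = (1/1) × 0.431 = 0.4310 atm; available 0.840 atm, so CH4 is limiting.
P(H2O) remaining = 0.840 − (1/1) × 0.431 = 0.4090 atm
P(gaseous products) = (1+3)/1 × 0.431 = 1.724 atm
P_total at 478 K = 0.4090 + 1.724 = 2.133 atm
Scaling to 164 °C: P = 2.133 × 437.15/478 = 1.951 atm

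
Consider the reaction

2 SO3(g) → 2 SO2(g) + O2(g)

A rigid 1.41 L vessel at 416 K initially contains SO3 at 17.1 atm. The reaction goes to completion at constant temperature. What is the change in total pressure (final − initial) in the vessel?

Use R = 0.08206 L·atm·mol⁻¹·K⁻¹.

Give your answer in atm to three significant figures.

Rigid vessel, constant T ⇒ P scales with total gas moles (2 → 3).
P_final = (3/2) × 17.1 = 25.65 atm; ΔP = 25.65 − 17.1 = 8.550 atm

8.55 atm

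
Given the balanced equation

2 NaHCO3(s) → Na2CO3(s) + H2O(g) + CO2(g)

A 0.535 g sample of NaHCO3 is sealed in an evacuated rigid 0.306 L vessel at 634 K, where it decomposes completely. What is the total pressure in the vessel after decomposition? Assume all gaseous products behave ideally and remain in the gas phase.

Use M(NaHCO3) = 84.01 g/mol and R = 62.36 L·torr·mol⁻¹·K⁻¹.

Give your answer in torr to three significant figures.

823 torr

n(NaHCO3) = 0.535 / 84.01 = 0.006368 mol
n(gas produced) = (2/2) × 0.006368 = 0.006368 mol
P = nRT/V = 0.006368 × 62.36 × 634 / 0.306 = 822.8 torr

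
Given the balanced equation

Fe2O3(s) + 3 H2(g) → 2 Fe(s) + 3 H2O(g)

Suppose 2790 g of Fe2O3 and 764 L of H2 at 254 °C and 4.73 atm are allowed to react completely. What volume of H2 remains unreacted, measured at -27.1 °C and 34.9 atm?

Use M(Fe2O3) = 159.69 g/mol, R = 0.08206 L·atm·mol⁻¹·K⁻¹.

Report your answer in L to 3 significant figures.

n(Fe2O3) = 2790 / 159.69 = 17.47 mol
n(H2) = PV/RT = (4.73 × 764) / (0.08206 × 527.15) = 83.54 mol
For 17.47 mol Fe2O3, stoichiometry requires (3/1) × 17.47 = 52.41 mol H2; 83.54 mol is available, so Fe2O3 is limiting.
n(H2) consumed = (3/1) × 17.47 = 52.41 mol; remaining = 83.54 − 52.41 = 31.13 mol
V(H2) = nRT/P = 31.13 × 0.08206 × 246.05 / 34.9 = 18.01 L

18.0 L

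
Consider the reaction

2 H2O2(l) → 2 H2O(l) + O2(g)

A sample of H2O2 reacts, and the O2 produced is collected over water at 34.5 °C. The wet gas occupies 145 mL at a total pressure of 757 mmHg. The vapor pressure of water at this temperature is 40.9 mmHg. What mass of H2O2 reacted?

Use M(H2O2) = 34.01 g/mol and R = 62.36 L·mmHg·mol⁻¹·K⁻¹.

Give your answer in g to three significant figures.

0.368 g

P(O2) = 757 − 40.9 = 716.1 mmHg
n(O2) = PV/RT = (716.1 × 0.1450) / (62.36 × 307.65) = 0.005412 mol
n(H2O2) = (2/1) × 0.005412 = 0.01082 mol
m(H2O2) = 0.01082 × 34.01 = 0.3680 g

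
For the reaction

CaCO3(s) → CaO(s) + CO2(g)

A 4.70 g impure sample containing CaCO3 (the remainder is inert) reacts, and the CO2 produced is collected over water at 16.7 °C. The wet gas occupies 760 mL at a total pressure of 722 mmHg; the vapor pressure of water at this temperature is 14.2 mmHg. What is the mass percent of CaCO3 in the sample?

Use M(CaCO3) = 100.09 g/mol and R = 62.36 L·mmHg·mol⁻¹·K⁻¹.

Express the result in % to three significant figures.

63.4 %

P(CO2) = 722 − 14.2 = 707.8 mmHg
n(CO2) = PV/RT = (707.8 × 0.7600) / (62.36 × 289.85) = 0.02976 mol
n(CaCO3) = (1/1) × 0.02976 = 0.02976 mol
m(CaCO3) = 0.02976 × 100.09 = 2.979 g
%CaCO3 = 2.979 / 4.70 × 100 = 63.38%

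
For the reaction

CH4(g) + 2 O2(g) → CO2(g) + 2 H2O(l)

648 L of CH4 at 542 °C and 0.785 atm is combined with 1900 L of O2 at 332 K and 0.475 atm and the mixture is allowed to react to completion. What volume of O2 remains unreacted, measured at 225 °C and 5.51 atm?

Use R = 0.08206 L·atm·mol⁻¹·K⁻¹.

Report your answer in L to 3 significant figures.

133 L

n(CH4) = PV/RT = (0.785 × 648) / (0.08206 × 815.15) = 7.605 mol
n(O2) = PV/RT = (0.475 × 1900) / (0.08206 × 332) = 33.13 mol
For 7.605 mol CH4, stoichiometry requires (2/1) × 7.605 = 15.21 mol O2; 33.13 mol is available, so CH4 is limiting.
n(O2) consumed = (2/1) × 7.605 = 15.21 mol; remaining = 33.13 − 15.21 = 17.92 mol
V(O2) = nRT/P = 17.92 × 0.08206 × 498.15 / 5.51 = 132.9 L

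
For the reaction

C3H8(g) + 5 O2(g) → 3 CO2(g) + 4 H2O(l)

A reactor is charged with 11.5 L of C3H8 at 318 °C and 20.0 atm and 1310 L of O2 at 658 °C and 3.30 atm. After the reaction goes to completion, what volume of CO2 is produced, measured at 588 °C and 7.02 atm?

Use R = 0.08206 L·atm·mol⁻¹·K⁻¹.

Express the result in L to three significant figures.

143 L

n(C3H8) = PV/RT = (20.0 × 11.5) / (0.08206 × 591.15) = 4.741 mol
n(O2) = PV/RT = (3.30 × 1310) / (0.08206 × 931.15) = 56.58 mol
For 4.741 mol C3H8, stoichiometry requires (5/1) × 4.741 = 23.70 mol O2; 56.58 mol is available, so C3H8 is limiting.
n(CO2) = (3/1) × 4.741 = 14.22 mol
V(CO2) = nRT/P = 14.22 × 0.08206 × 861.15 / 7.02 = 143.1 L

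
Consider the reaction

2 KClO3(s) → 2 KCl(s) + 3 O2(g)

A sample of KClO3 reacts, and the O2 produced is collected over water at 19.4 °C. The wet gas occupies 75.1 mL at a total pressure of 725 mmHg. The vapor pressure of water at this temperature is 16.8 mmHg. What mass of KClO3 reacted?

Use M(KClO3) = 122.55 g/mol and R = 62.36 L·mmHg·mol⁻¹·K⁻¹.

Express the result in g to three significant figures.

P(O2) = 725 − 16.8 = 708.2 mmHg
n(O2) = PV/RT = (708.2 × 0.07510) / (62.36 × 292.55) = 0.002915 mol
n(KClO3) = (2/3) × 0.002915 = 0.001943 mol
m(KClO3) = 0.001943 × 122.55 = 0.2381 g

0.238 g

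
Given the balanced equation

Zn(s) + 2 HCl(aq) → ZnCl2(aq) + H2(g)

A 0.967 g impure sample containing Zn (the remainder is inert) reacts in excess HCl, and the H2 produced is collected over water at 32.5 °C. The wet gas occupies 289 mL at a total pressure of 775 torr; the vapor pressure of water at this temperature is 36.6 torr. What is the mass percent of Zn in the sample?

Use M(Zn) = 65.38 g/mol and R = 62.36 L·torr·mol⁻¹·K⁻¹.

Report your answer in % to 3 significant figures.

P(H2) = 775 − 36.6 = 738.4 torr
n(H2) = PV/RT = (738.4 × 0.2890) / (62.36 × 305.65) = 0.01120 mol
n(Zn) = (1/1) × 0.01120 = 0.01120 mol
m(Zn) = 0.01120 × 65.38 = 0.7323 g
%Zn = 0.7323 / 0.967 × 100 = 75.73%

75.7 %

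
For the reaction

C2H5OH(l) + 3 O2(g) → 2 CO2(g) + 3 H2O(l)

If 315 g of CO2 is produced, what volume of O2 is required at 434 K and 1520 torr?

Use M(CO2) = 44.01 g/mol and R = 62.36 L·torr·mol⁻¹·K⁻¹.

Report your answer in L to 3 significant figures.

191 L

n(CO2) = 315.0 / 44.01 = 7.157 mol
n(O2) = (3/2) × 7.157 = 10.74 mol
V = nRT/P = 10.74 × 62.36 × 434 / 1520 = 191.2 L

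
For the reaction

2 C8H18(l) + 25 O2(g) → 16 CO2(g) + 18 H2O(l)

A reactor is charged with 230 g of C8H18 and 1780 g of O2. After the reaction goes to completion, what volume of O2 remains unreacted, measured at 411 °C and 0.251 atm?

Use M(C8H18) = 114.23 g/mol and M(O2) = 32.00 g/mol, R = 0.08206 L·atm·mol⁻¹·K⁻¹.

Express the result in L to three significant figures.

6810 L

n(C8H18) = 230 / 114.23 = 2.013 mol
n(O2) = 1780 / 32.00 = 55.62 mol
For 2.013 mol C8H18, stoichiometry requires (25/2) × 2.013 = 25.16 mol O2; 55.62 mol is available, so C8H18 is limiting.
n(O2) consumed = (25/2) × 2.013 = 25.16 mol; remaining = 55.62 − 25.16 = 30.46 mol
V(O2) = nRT/P = 30.46 × 0.08206 × 684.15 / 0.251 = 6813 L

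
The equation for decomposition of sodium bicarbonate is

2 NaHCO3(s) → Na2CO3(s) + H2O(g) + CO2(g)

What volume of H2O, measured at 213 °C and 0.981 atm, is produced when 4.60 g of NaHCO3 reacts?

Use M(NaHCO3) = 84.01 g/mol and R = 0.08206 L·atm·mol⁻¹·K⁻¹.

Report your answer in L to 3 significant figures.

n(NaHCO3) = 4.600 / 84.01 = 0.05476 mol
n(H2O) = (1/2) × 0.05476 = 0.02738 mol
V = nRT/P = 0.02738 × 0.08206 × 486.15 / 0.981 = 1.113 L

1.11 L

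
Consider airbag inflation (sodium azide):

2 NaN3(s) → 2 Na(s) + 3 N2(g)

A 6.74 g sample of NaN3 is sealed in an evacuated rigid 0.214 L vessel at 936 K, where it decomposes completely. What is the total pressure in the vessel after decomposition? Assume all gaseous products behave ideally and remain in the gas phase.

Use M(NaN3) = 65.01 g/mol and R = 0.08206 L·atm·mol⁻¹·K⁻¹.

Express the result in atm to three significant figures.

55.8 atm

n(NaN3) = 6.74 / 65.01 = 0.1037 mol
n(gas produced) = (3/2) × 0.1037 = 0.1555 mol
P = nRT/V = 0.1555 × 0.08206 × 936 / 0.214 = 55.81 atm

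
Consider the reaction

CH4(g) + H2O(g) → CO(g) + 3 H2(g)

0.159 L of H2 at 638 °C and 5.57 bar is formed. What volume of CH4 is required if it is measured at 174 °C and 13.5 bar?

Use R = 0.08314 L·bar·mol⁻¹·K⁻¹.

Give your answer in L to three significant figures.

n(H2) = PV/RT = (5.57 × 0.159) / (0.08314 × 911.15) = 0.01169 mol
n(CH4) = (1/3) × 0.01169 = 0.003897 mol
V = nRT/P = 0.003897 × 0.08314 × 447.15 / 13.5 = 0.01073 L

0.0107 L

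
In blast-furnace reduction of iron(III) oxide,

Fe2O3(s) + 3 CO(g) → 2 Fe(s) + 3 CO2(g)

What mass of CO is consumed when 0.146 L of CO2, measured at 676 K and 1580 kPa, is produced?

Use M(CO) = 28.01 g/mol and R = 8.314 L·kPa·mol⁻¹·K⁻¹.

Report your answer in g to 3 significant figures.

n(CO2) = PV/RT = (1580 × 0.146) / (8.314 × 676) = 0.04104 mol
n(CO) = (3/3) × 0.04104 = 0.04104 mol
m(CO) = 0.04104 × 28.01 = 1.150 g

1.15 g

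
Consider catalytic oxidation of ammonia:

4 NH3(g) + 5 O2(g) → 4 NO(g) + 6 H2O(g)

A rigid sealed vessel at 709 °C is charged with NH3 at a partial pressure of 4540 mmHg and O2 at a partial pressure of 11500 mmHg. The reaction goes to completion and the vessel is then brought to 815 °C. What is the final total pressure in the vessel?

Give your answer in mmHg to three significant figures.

With V and T fixed, P_i ∝ n_i, so the mole ratios apply directly to partial pressures at 709 °C.
P(O2) required for 4540 mmHg of NH3 = (5/4) × 4540 = 5675 mmHg; available 11500 mmHg, so NH3 is limiting.
P(O2) remaining = 11500 − (5/4) × 4540 = 5825 mmHg
P(gaseous products) = (4+6)/4 × 4540 = 11350 mmHg
P_total at 709 °C = 5825 + 11350 = 17180 mmHg
Scaling to 815 °C: P = 17180 × 1088.15/982.15 = 19030 mmHg

19000 mmHg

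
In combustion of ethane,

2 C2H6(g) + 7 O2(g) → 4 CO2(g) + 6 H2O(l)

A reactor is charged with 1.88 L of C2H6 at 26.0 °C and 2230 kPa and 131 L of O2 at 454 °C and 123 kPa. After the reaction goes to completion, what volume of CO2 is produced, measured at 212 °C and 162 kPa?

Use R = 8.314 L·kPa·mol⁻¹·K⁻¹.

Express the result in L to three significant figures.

37.9 L

n(C2H6) = PV/RT = (2230 × 1.88) / (8.314 × 299.15) = 1.686 mol
n(O2) = PV/RT = (123 × 131) / (8.314 × 727.15) = 2.665 mol
For 1.686 mol C2H6, stoichiometry requires (7/2) × 1.686 = 5.901 mol O2; 2.665 mol is available, so O2 is limiting.
n(CO2) = (4/7) × 2.665 = 1.523 mol
V(CO2) = nRT/P = 1.523 × 8.314 × 485.15 / 162 = 37.92 L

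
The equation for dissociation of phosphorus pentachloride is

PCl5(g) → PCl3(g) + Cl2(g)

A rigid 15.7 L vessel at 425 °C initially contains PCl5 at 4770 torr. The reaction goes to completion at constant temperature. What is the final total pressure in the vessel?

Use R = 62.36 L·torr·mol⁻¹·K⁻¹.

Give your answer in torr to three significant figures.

Since T and V are fixed, P_final/P_initial = n_final/n_initial = 2/1.
P_final = (2/1) × 4770 = 9540 torr

9540 torr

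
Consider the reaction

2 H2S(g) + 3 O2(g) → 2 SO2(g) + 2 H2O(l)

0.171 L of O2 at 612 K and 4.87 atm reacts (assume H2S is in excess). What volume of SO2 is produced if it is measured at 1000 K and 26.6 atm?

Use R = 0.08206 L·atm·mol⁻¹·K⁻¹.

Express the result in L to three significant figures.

n(O2) = PV/RT = (4.87 × 0.171) / (0.08206 × 612) = 0.01658 mol
n(SO2) = (2/3) × 0.01658 = 0.01105 mol
V = nRT/P = 0.01105 × 0.08206 × 1000 / 26.6 = 0.03409 L

0.0341 L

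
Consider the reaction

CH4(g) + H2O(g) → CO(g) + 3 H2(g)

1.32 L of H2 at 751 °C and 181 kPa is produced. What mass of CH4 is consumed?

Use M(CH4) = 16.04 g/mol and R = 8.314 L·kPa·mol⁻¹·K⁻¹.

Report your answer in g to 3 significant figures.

n(H2) = PV/RT = (181 × 1.32) / (8.314 × 1024.15) = 0.02806 mol
n(CH4) = (1/3) × 0.02806 = 0.009353 mol
m(CH4) = 0.009353 × 16.04 = 0.1500 g

0.150 g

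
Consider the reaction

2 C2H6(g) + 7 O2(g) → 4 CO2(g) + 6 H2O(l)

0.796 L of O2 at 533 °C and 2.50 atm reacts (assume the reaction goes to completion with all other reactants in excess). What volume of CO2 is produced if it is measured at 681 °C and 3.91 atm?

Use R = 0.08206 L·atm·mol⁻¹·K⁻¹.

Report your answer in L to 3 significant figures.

0.344 L

n(O2) = PV/RT = (2.50 × 0.796) / (0.08206 × 806.15) = 0.03008 mol
n(CO2) = (4/7) × 0.03008 = 0.01719 mol
V = nRT/P = 0.01719 × 0.08206 × 954.15 / 3.91 = 0.3442 L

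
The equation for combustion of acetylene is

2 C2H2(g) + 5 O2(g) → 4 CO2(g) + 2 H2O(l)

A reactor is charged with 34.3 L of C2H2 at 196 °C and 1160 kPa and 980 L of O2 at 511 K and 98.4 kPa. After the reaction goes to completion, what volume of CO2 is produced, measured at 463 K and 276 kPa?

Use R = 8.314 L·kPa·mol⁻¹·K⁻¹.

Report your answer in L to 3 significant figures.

253 L

n(C2H2) = PV/RT = (1160 × 34.3) / (8.314 × 469.15) = 10.20 mol
n(O2) = PV/RT = (98.4 × 980) / (8.314 × 511) = 22.70 mol
For 10.20 mol C2H2, stoichiometry requires (5/2) × 10.20 = 25.50 mol O2; 22.70 mol is available, so O2 is limiting.
n(CO2) = (4/5) × 22.70 = 18.16 mol
V(CO2) = nRT/P = 18.16 × 8.314 × 463 / 276 = 253.3 L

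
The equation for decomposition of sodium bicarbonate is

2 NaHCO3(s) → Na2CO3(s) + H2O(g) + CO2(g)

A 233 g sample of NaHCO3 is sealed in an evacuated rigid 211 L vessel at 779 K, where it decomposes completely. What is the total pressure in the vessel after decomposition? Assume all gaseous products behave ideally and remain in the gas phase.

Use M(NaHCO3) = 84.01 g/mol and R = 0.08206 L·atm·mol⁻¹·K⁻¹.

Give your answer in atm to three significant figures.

n(NaHCO3) = 233 / 84.01 = 2.773 mol
n(gas produced) = (2/2) × 2.773 = 2.773 mol
P = nRT/V = 2.773 × 0.08206 × 779 / 211 = 0.8401 atm

0.840 atm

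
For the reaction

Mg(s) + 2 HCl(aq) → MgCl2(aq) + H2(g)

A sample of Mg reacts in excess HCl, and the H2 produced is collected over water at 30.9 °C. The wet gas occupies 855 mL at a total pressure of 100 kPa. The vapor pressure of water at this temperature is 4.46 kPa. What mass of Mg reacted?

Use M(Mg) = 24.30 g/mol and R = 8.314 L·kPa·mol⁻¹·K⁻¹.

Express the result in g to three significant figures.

P(H2) = 100 − 4.46 = 95.54 kPa
n(H2) = PV/RT = (95.54 × 0.8550) / (8.314 × 304.05) = 0.03231 mol
n(Mg) = (1/1) × 0.03231 = 0.03231 mol
m(Mg) = 0.03231 × 24.30 = 0.7851 g

0.785 g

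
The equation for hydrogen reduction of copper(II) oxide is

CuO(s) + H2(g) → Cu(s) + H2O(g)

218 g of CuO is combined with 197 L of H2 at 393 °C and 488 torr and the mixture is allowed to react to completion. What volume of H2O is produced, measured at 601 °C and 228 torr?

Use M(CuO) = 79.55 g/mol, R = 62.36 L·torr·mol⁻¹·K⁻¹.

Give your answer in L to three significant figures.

553 L

n(CuO) = 218 / 79.55 = 2.740 mol
n(H2) = PV/RT = (488 × 197) / (62.36 × 666.15) = 2.314 mol
For 2.740 mol CuO, stoichiometry requires (1/1) × 2.740 = 2.740 mol H2; 2.314 mol is available, so H2 is limiting.
n(H2O) = (1/1) × 2.314 = 2.314 mol
V(H2O) = nRT/P = 2.314 × 62.36 × 874.15 / 228 = 553.2 L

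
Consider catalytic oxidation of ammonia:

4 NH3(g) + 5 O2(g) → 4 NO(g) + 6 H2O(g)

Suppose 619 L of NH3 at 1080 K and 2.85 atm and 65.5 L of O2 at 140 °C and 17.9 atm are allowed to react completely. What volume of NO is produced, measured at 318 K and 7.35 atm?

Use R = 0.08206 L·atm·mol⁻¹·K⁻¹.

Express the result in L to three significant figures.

n(NH3) = PV/RT = (2.85 × 619) / (0.08206 × 1080) = 19.91 mol
n(O2) = PV/RT = (17.9 × 65.5) / (0.08206 × 413.15) = 34.58 mol
For 19.91 mol NH3, stoichiometry requires (5/4) × 19.91 = 24.89 mol O2; 34.58 mol is available, so NH3 is limiting.
n(NO) = (4/4) × 19.91 = 19.91 mol
V(NO) = nRT/P = 19.91 × 0.08206 × 318 / 7.35 = 70.69 L

70.7 L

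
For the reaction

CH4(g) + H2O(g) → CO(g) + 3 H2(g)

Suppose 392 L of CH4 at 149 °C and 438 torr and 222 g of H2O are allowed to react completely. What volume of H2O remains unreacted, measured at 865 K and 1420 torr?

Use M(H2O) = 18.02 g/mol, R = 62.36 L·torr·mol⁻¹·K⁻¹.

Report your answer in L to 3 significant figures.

n(CH4) = PV/RT = (438 × 392) / (62.36 × 422.15) = 6.522 mol
n(H2O) = 222 / 18.02 = 12.32 mol
For 6.522 mol CH4, stoichiometry requires (1/1) × 6.522 = 6.522 mol H2O; 12.32 mol is available, so CH4 is limiting.
n(H2O) consumed = (1/1) × 6.522 = 6.522 mol; remaining = 12.32 − 6.522 = 5.798 mol
V(H2O) = nRT/P = 5.798 × 62.36 × 865 / 1420 = 220.2 L

220 L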